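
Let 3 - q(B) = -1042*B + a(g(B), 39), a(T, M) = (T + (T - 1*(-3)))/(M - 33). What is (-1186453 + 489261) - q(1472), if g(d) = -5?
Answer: -13386121/6 ≈ -2.2310e+6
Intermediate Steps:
a(T, M) = (3 + 2*T)/(-33 + M) (a(T, M) = (T + (T + 3))/(-33 + M) = (T + (3 + T))/(-33 + M) = (3 + 2*T)/(-33 + M))
q(B) = 25/6 + 1042*B (q(B) = 3 - (-1042*B + (3 + 2*(-5))/(-33 + 39)) = 3 - (-1042*B + (3 - 10)/6) = 3 - (-1042*B + (⅙)*(-7)) = 3 - (-1042*B - 7/6) = 3 - (-7/6 - 1042*B) = 3 + (7/6 + 1042*B) = 25/6 + 1042*B)
(-1186453 + 489261) - q(1472) = (-1186453 + 489261) - (25/6 + 1042*1472) = -697192 - (25/6 + 1533824) = -697192 - 1*9202969/6 = -697192 - 9202969/6 = -13386121/6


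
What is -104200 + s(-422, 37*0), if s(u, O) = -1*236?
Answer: -104436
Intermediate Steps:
s(u, O) = -236
-104200 + s(-422, 37*0) = -104200 - 236 = -104436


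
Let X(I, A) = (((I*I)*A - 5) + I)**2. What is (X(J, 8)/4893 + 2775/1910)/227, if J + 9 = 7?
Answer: 2954365/424291602 ≈ 0.0069631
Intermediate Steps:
J = -2 (J = -9 + 7 = -2)
X(I, A) = (-5 + I + A*I**2)**2 (X(I, A) = ((I**2*A - 5) + I)**2 = ((A*I**2 - 5) + I)**2 = ((-5 + A*I**2) + I)**2 = (-5 + I + A*I**2)**2)
(X(J, 8)/4893 + 2775/1910)/227 = ((-5 - 2 + 8*(-2)**2)**2/4893 + 2775/1910)/227 = ((-5 - 2 + 8*4)**2*(1/4893) + 2775*(1/1910))*(1/227) = ((-5 - 2 + 32)**2*(1/4893) + 555/382)*(1/227) = (25**2*(1/4893) + 555/382)*(1/227) = (625*(1/4893) + 555/382)*(1/227) = (625/4893 + 555/382)*(1/227) = (2954365/1869126)*(1/227) = 2954365/424291602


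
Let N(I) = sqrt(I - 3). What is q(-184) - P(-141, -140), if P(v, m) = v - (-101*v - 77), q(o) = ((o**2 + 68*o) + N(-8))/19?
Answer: 293139/19 + I*sqrt(11)/19 ≈ 15428.0 + 0.17456*I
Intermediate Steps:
N(I) = sqrt(-3 + I)
q(o) = o**2/19 + 68*o/19 + I*sqrt(11)/19 (q(o) = ((o**2 + 68*o) + sqrt(-3 - 8))/19 = ((o**2 + 68*o) + sqrt(-11))*(1/19) = ((o**2 + 68*o) + I*sqrt(11))*(1/19) = (o**2 + 68*o + I*sqrt(11))*(1/19) = o**2/19 + 68*o/19 + I*sqrt(11)/19)
P(v, m) = 77 + 102*v (P(v, m) = v - (-77 - 101*v) = v + (77 + 101*v) = 77 + 102*v)
q(-184) - P(-141, -140) = ((1/19)*(-184)**2 + (68/19)*(-184) + I*sqrt(11)/19) - (77 + 102*(-141)) = ((1/19)*33856 - 12512/19 + I*sqrt(11)/19) - (77 - 14382) = (33856/19 - 12512/19 + I*sqrt(11)/19) - 1*(-14305) = (21344/19 + I*sqrt(11)/19) + 14305 = 293139/19 + I*sqrt(11)/19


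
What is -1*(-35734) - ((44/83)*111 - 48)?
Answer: 2965022/83 ≈ 35723.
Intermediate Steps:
-1*(-35734) - ((44/83)*111 - 48) = 35734 - ((44*(1/83))*111 - 48) = 35734 - ((44/83)*111 - 48) = 35734 - (4884/83 - 48) = 35734 - 1*900/83 = 35734 - 900/83 = 2965022/83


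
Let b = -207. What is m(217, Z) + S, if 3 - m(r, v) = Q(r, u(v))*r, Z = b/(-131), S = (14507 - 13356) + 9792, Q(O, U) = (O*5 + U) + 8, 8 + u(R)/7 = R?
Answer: -28359306/131 ≈ -2.1648e+5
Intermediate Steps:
u(R) = -56 + 7*R
Q(O, U) = 8 + U + 5*O (Q(O, U) = (5*O + U) + 8 = (U + 5*O) + 8 = 8 + U + 5*O)
S = 10943 (S = 1151 + 9792 = 10943)
Z = 207/131 (Z = -207/(-131) = -207*(-1/131) = 207/131 ≈ 1.5802)
m(r, v) = 3 - r*(-48 + 5*r + 7*v) (m(r, v) = 3 - (8 + (-56 + 7*v) + 5*r)*r = 3 - (-48 + 5*r + 7*v)*r = 3 - r*(-48 + 5*r + 7*v))
m(217, Z) + S = (3 - 1*217*(-48 + 5*217 + 7*(207/131))) + 10943 = (3 - 1*217*(-48 + 1085 + 1449/131)) + 10943 = (3 - 1*217*137296/131) + 10943 = (3 - 29793232/131) + 10943 = -29792839/131 + 10943 = -28359306/131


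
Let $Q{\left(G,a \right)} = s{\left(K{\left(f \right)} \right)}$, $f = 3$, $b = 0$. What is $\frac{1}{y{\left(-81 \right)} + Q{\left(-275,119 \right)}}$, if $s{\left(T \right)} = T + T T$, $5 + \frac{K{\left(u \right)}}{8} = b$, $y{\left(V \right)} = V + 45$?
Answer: $\frac{1}{1524} \approx 0.00065617$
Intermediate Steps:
$y{\left(V \right)} = 45 + V$
$K{\left(u \right)} = -40$ ($K{\left(u \right)} = -40 + 8 \cdot 0 = -40 + 0 = -40$)
$s{\left(T \right)} = T + T^{2}$
$Q{\left(G,a \right)} = 1560$ ($Q{\left(G,a \right)} = - 40 \left(1 - 40\right) = \left(-40\right) \left(-39\right) = 1560$)
$\frac{1}{y{\left(-81 \right)} + Q{\left(-275,119 \right)}} = \frac{1}{\left(45 - 81\right) + 1560} = \frac{1}{-36 + 1560} = \frac{1}{1524}$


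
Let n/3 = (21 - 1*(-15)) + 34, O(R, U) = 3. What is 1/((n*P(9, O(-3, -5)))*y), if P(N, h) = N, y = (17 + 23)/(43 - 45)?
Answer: -1/37800 ≈ -2.6455e-5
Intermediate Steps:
y = -20 (y = 40/(-2) = 40*(-½) = -20)
n = 210 (n = 3*((21 - 1*(-15)) + 34) = 3*((21 + 15) + 34) = 3*(36 + 34) = 3*70 = 210)
1/((n*P(9, O(-3, -5)))*y) = 1/((210*9)*(-20)) = 1/(1890*(-20)) = 1/(-37800) = -1/37800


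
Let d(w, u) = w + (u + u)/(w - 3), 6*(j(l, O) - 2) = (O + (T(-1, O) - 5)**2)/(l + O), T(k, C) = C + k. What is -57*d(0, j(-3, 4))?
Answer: 380/3 ≈ 126.67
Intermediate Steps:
j(l, O) = 2 + (O + (-6 + O)**2)/(6*(O + l)) (j(l, O) = 2 + ((O + ((O - 1) - 5)**2)/(l + O))/6 = 2 + ((O + ((-1 + O) - 5)**2)/(O + l))/6 = 2 + ((O + (-6 + O)**2)/(O + l))/6 = 2 + (O + (-6 + O)**2)/(6*(O + l)))
d(w, u) = w + 2*u/(-3 + w) (d(w, u) = w + (2*u)/(-3 + w) = w + 2*u/(-3 + w))
-57*d(0, j(-3, 4)) = -57*(0**2 - 3*0 + 2*((36 + 4 + 4**2 + 12*(-3))/(6*(4 - 3))))/(-3 + 0) = -57*(0 + 0 + 2*((1/6)*(36 + 4 + 16 - 36)/1))/(-3) = -(-19)*(0 + 0 + 2*((1/6)*1*20)) = -(-19)*(0 + 0 + 2*(10/3)) = -(-19)*(0 + 0 + 20/3) = -(-19)*20/3 = -57*(-20/9) = 380/3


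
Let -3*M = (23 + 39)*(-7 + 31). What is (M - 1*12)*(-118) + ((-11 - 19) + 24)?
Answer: 59938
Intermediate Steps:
M = -496 (M = -(23 + 39)*(-7 + 31)/3 = -62*24/3 = -⅓*1488 = -496)
(M - 1*12)*(-118) + ((-11 - 19) + 24) = (-496 - 1*12)*(-118) + ((-11 - 19) + 24) = (-496 - 12)*(-118) + (-30 + 24) = -508*(-118) - 6 = 59944 - 6 = 59938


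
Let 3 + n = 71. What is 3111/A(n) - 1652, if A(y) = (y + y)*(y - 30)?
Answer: -502025/304 ≈ -1651.4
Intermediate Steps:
n = 68 (n = -3 + 71 = 68)
A(y) = 2*y*(-30 + y) (A(y) = (2*y)*(-30 + y) = 2*y*(-30 + y))
3111/A(n) - 1652 = 3111/((2*68*(-30 + 68))) - 1652 = 3111/((2*68*38)) - 1652 = 3111/5168 - 1652 = 3111*(1/5168) - 1652 = 183/304 - 1652 = -502025/304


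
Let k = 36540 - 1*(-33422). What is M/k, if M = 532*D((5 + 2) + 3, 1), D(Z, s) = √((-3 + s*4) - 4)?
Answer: 266*I*√3/34981 ≈ 0.013171*I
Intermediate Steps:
D(Z, s) = √(-7 + 4*s) (D(Z, s) = √((-3 + 4*s) - 4) = √(-7 + 4*s))
M = 532*I*√3 (M = 532*√(-7 + 4*1) = 532*√(-7 + 4) = 532*√(-3) = 532*(I*√3) = 532*I*√3 ≈ 921.45*I)
k = 69962 (k = 36540 + 33422 = 69962)
M/k = (532*I*√3)/69962 = (532*I*√3)*(1/69962) = 266*I*√3/34981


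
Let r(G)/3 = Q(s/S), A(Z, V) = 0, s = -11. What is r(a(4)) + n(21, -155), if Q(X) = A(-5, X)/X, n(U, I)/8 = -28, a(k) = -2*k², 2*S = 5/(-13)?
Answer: -224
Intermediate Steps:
S = -5/26 (S = (5/(-13))/2 = (5*(-1/13))/2 = (½)*(-5/13) = -5/26 ≈ -0.19231)
n(U, I) = -224 (n(U, I) = 8*(-28) = -224)
Q(X) = 0 (Q(X) = 0/X = 0)
r(G) = 0 (r(G) = 3*0 = 0)
r(a(4)) + n(21, -155) = 0 - 224 = -224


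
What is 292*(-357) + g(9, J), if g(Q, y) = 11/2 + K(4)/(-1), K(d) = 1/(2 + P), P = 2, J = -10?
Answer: -416955/4 ≈ -1.0424e+5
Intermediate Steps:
K(d) = 1/4 (K(d) = 1/(2 + 2) = 1/4)
g(Q, y) = 21/4 (g(Q, y) = 11/2 + (1/4)/(-1) = 11*(1/2) + (1/4)*(-1) = 11/2 - 1/4 = 21/4)
292*(-357) + g(9, J) = 292*(-357) + 21/4 = -104244 + 21/4 = -416955/4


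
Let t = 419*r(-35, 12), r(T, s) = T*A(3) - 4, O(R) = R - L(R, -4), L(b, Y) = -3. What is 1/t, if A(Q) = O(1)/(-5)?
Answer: 1/10056 ≈ 9.9443e-5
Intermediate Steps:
O(R) = 3 + R (O(R) = R - 1*(-3) = R + 3 = 3 + R)
A(Q) = -⅘ (A(Q) = (3 + 1)/(-5) = 4*(-⅕) = -⅘)
r(T, s) = -4 - 4*T/5 (r(T, s) = T*(-⅘) - 4 = -4*T/5 - 4 = -4 - 4*T/5)
t = 10056 (t = 419*(-4 - ⅘*(-35)) = 419*(-4 + 28) = 419*24 = 10056)
1/t = 1/10056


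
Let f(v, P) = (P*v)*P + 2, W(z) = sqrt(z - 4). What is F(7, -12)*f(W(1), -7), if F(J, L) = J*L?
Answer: -168 - 4116*I*sqrt(3) ≈ -168.0 - 7129.1*I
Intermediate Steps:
W(z) = sqrt(-4 + z)
f(v, P) = 2 + v*P**2 (f(v, P) = v*P**2 + 2 = 2 + v*P**2)
F(7, -12)*f(W(1), -7) = (7*(-12))*(2 + sqrt(-4 + 1)*(-7)**2) = -84*(2 + sqrt(-3)*49) = -84*(2 + (I*sqrt(3))*49) = -84*(2 + 49*I*sqrt(3)) = -168 - 4116*I*sqrt(3)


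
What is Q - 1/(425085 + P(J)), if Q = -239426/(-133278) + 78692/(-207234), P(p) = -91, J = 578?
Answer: 1385807342532925/978185069058474 ≈ 1.4167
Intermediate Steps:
Q = 3260774609/2301644421 (Q = -239426*(-1/133278) + 78692*(-1/207234) = 119713/66639 - 39346/103617 = 3260774609/2301644421 ≈ 1.4167)
Q - 1/(425085 + P(J)) = 3260774609/2301644421 - 1/(425085 - 91) = 3260774609/2301644421 - 1/424994 = 1385807342532925/978185069058474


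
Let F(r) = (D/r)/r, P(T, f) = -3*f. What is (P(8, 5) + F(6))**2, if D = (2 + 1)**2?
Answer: 3481/16 ≈ 217.56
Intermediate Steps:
D = 9 (D = 3**2 = 9)
F(r) = 9/r**2 (F(r) = (9/r)/r = 9/r**2)
(P(8, 5) + F(6))**2 = (-3*5 + 9/6**2)**2 = (-15 + 9*(1/36))**2 = (-15 + 1/4)**2 = (-59/4)**2 = 3481/16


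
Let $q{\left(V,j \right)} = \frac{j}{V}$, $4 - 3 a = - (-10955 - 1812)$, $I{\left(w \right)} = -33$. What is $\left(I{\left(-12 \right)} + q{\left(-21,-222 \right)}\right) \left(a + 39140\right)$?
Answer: $- \frac{2347307}{3} \approx -7.8244 \cdot 10^{5}$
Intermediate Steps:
$a = - \frac{12763}{3}$ ($a = \frac{4}{3} - \frac{\left(-1\right) \left(-10955 - 1812\right)}{3} = \frac{4}{3} - \frac{\left(-1\right) \left(-12767\right)}{3} = \frac{4}{3} - \frac{12767}{3} = - \frac{12763}{3} \approx -4254.3$)
$\left(I{\left(-12 \right)} + q{\left(-21,-222 \right)}\right) \left(a + 39140\right) = \left(-33 - \frac{222}{-21}\right) \left(- \frac{12763}{3} + 39140\right) = \left(-33 - - \frac{74}{7}\right) \frac{104657}{3} = \left(-33 + \frac{74}{7}\right) \frac{104657}{3} = \left(- \frac{157}{7}\right) \frac{104657}{3} = - \frac{2347307}{3}$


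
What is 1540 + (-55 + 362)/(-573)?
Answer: 882113/573 ≈ 1539.5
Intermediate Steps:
1540 + (-55 + 362)/(-573) = 1540 + 307*(-1/573) = 1540 - 307/573 = 882113/573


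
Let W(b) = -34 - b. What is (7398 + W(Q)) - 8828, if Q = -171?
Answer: -1293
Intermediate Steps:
(7398 + W(Q)) - 8828 = (7398 + (-34 - 1*(-171))) - 8828 = (7398 + (-34 + 171)) - 8828 = (7398 + 137) - 8828 = 7535 - 8828 = -1293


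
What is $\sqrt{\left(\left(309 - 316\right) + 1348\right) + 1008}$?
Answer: $9 \sqrt{29} \approx 48.466$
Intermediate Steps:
$\sqrt{\left(\left(309 - 316\right) + 1348\right) + 1008} = \sqrt{\left(-7 + 1348\right) + 1008} = \sqrt{1341 + 1008} = \sqrt{2349} = 9 \sqrt{29}$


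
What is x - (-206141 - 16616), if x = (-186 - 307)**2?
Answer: 465806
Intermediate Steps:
x = 243049 (x = (-493)**2 = 243049)
x - (-206141 - 16616) = 243049 - (-206141 - 16616) = 243049 - 1*(-222757) = 243049 + 222757 = 465806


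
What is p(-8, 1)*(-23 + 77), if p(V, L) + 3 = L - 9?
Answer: -594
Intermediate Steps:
p(V, L) = -12 + L (p(V, L) = -3 + (L - 9) = -3 + (-9 + L) = -12 + L)
p(-8, 1)*(-23 + 77) = (-12 + 1)*(-23 + 77) = -11*54 = -594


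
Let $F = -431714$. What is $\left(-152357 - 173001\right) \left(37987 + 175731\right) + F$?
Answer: $-69535292758$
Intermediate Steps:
$\left(-152357 - 173001\right) \left(37987 + 175731\right) + F = \left(-152357 - 173001\right) \left(37987 + 175731\right) - 431714 = \left(-325358\right) 213718 - 431714 = -69534861044 - 431714 = -69535292758$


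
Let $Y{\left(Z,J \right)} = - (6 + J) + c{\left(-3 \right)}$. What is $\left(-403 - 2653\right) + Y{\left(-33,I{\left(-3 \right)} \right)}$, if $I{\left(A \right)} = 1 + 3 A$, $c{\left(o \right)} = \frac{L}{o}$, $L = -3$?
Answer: $-3053$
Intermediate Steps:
$c{\left(o \right)} = - \frac{3}{o}$
$Y{\left(Z,J \right)} = -5 - J$ ($Y{\left(Z,J \right)} = - (6 + J) - \frac{3}{-3} = \left(-6 - J\right) - -1 = \left(-6 - J\right) + 1 = -5 - J$)
$\left(-403 - 2653\right) + Y{\left(-33,I{\left(-3 \right)} \right)} = \left(-403 - 2653\right) - \left(6 - 9\right) = -3056 - -3 = -3056 + \left(-5 + 8\right) = -3056 + 3 = -3053$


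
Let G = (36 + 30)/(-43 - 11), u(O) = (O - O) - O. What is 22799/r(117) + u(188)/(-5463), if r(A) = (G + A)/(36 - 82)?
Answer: -25781946011/2846223 ≈ -9058.3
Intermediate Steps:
u(O) = -O (u(O) = 0 - O = -O)
G = -11/9 (G = 66/(-54) = 66*(-1/54) = -11/9 ≈ -1.2222)
r(A) = 11/414 - A/46 (r(A) = (-11/9 + A)/(36 - 82) = (-11/9 + A)/(-46) = (-11/9 + A)*(-1/46) = 11/414 - A/46)
22799/r(117) + u(188)/(-5463) = 22799/(11/414 - 1/46*117) - 1*188/(-5463) = 22799/(11/414 - 117/46) - 188*(-1/5463) = 22799/(-521/207) + 188/5463 = 22799*(-207/521) + 188/5463 = -4719393/521 + 188/5463 = -25781946011/2846223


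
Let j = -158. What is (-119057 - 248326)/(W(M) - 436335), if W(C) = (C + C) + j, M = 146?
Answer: 367383/436201 ≈ 0.84223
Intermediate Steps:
W(C) = -158 + 2*C (W(C) = (C + C) - 158 = 2*C - 158 = -158 + 2*C)
(-119057 - 248326)/(W(M) - 436335) = (-119057 - 248326)/((-158 + 2*146) - 436335) = -367383/((-158 + 292) - 436335) = -367383/(134 - 436335) = -367383/(-436201) = -367383*(-1/436201) = 367383/436201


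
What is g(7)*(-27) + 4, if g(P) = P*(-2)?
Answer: 382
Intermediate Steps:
g(P) = -2*P
g(7)*(-27) + 4 = -2*7*(-27) + 4 = -14*(-27) + 4 = 378 + 4 = 382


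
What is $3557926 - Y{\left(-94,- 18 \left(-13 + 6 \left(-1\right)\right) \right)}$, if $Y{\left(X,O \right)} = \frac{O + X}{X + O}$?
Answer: $3557925$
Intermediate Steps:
$Y{\left(X,O \right)} = 1$ ($Y{\left(X,O \right)} = \frac{O + X}{O + X} = 1$)
$3557926 - Y{\left(-94,- 18 \left(-13 + 6 \left(-1\right)\right) \right)} = 3557926 - 1 = 3557925$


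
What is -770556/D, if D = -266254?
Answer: 385278/133127 ≈ 2.8941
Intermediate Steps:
-770556/D = -770556/(-266254) = -770556*(-1/266254) = 385278/133127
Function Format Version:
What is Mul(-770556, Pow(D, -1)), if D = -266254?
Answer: Rational(385278, 133127) ≈ 2.8941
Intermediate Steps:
Mul(-770556, Pow(D, -1)) = Mul(-770556, Pow(-266254, -1)) = Mul(-770556, Rational(-1, 266254)) = Rational(385278, 133127)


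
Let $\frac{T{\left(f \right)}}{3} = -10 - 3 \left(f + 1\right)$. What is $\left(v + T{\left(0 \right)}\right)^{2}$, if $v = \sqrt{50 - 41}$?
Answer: $1296$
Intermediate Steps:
$v = 3$ ($v = \sqrt{9} = 3$)
$T{\left(f \right)} = -39 - 9 f$ ($T{\left(f \right)} = 3 \left(-10 - 3 \left(f + 1\right)\right) = 3 \left(-10 - 3 \left(1 + f\right)\right) = 3 \left(-10 - \left(3 + 3 f\right)\right) = 3 \left(-13 - 3 f\right) = -39 - 9 f$)
$\left(v + T{\left(0 \right)}\right)^{2} = \left(3 - 39\right)^{2} = \left(-36\right)^{2} = 1296$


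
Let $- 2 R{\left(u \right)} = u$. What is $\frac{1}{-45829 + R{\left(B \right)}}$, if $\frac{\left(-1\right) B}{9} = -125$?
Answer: $- \frac{2}{92783} \approx -2.1556 \cdot 10^{-5}$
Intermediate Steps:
$B = 1125$ ($B = \left(-9\right) \left(-125\right) = 1125$)
$R{\left(u \right)} = - \frac{u}{2}$
$\frac{1}{-45829 + R{\left(B \right)}} = \frac{1}{-45829 - \frac{1125}{2}} = \frac{1}{- \frac{92783}{2}} = - \frac{2}{92783}$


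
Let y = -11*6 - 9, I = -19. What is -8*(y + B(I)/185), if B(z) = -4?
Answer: 111032/185 ≈ 600.17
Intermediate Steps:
y = -75 (y = -66 - 9 = -75)
-8*(y + B(I)/185) = -8*(-75 - 4/185) = -8*(-13879/185) = 111032/185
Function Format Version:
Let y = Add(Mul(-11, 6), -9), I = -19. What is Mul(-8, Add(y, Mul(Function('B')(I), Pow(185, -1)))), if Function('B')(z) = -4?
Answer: Rational(111032, 185) ≈ 600.17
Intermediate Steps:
y = -75 (y = Add(-66, -9) = -75)
Mul(-8, Add(y, Mul(Function('B')(I), Pow(185, -1)))) = Mul(-8, Add(-75, Mul(-4, Pow(185, -1)))) = Mul(-8, Add(-75, Mul(-4, Rational(1, 185)))) = Mul(-8, Add(-75, Rational(-4, 185))) = Mul(-8, Rational(-13879, 185)) = Rational(111032, 185)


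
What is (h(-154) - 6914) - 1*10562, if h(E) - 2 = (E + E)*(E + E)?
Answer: 77390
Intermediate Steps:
h(E) = 2 + 4*E**2 (h(E) = 2 + (E + E)*(E + E) = 2 + (2*E)*(2*E) = 2 + 4*E**2)
(h(-154) - 6914) - 1*10562 = ((2 + 4*(-154)**2) - 6914) - 1*10562 = ((2 + 4*23716) - 6914) - 10562 = ((2 + 94864) - 6914) - 10562 = (94866 - 6914) - 10562 = 87952 - 10562 = 77390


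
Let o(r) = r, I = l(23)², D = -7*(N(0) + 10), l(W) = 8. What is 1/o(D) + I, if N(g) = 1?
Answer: 4927/77 ≈ 63.987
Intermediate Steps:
D = -77 (D = -7*(1 + 10) = -7*11 = -77)
I = 64 (I = 8² = 64)
1/o(D) + I = 1/(-77) + 64 = -1/77 + 64 = 4927/77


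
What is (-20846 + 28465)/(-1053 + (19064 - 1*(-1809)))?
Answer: 7619/19820 ≈ 0.38441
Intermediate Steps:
(-20846 + 28465)/(-1053 + (19064 - 1*(-1809))) = 7619/(-1053 + (19064 + 1809)) = 7619/(-1053 + 20873) = 7619/19820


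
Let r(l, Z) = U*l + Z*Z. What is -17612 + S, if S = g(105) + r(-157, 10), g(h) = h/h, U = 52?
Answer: -25675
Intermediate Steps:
r(l, Z) = Z**2 + 52*l (r(l, Z) = 52*l + Z*Z = 52*l + Z**2 = Z**2 + 52*l)
g(h) = 1
S = -8063 (S = 1 + (10**2 + 52*(-157)) = 1 + (100 - 8164) = 1 - 8064 = -8063)
-17612 + S = -17612 - 8063 = -25675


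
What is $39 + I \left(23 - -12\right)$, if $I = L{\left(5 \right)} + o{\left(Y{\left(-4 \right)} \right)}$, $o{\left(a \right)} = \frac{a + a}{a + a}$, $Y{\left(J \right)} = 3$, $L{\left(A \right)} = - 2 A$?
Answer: $-276$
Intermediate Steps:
$o{\left(a \right)} = 1$ ($o{\left(a \right)} = \frac{2 a}{2 a} = 2 a \frac{1}{2 a} = 1$)
$I = -9$ ($I = \left(-2\right) 5 + 1 = -10 + 1 = -9$)
$39 + I \left(23 - -12\right) = 39 - 9 \left(23 - -12\right) = 39 - 9 \left(23 + 12\right) = 39 - 315 = -276$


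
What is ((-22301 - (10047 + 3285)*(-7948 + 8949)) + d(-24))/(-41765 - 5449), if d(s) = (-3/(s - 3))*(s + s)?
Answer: 40102915/141642 ≈ 283.13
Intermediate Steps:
d(s) = -6*s/(-3 + s) (d(s) = (-3/(-3 + s))*(2*s) = -6*s/(-3 + s))
((-22301 - (10047 + 3285)*(-7948 + 8949)) + d(-24))/(-41765 - 5449) = ((-22301 - (10047 + 3285)*(-7948 + 8949)) - 6*(-24)/(-3 - 24))/(-41765 - 5449) = ((-22301 - 13332*1001) - 6*(-24)/(-27))/(-47214) = ((-22301 - 1*13345332) - 6*(-24)*(-1/27))*(-1/47214) = ((-22301 - 13345332) - 16/3)*(-1/47214) = (-13367633 - 16/3)*(-1/47214) = -40102915/3*(-1/47214) = 40102915/141642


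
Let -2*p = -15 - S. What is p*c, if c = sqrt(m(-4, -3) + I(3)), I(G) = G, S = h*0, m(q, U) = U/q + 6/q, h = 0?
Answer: 45/4 ≈ 11.250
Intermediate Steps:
m(q, U) = 6/q + U/q
S = 0 (S = 0*0 = 0)
c = 3/2 (c = sqrt((6 - 3)/(-4) + 3) = sqrt(-1/4*3 + 3) = sqrt(-3/4 + 3) = sqrt(9/4) = 3/2 ≈ 1.5000)
p = 15/2 (p = -(-15 - 1*0)/2 = -(-15 + 0)/2 = -1/2*(-15) = 15/2 ≈ 7.5000)
p*c = (15/2)*(3/2) = 45/4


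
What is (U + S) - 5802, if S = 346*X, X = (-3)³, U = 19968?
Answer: 4824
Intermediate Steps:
X = -27
S = -9342 (S = 346*(-27) = -9342)
(U + S) - 5802 = (19968 - 9342) - 5802 = 10626 - 5802 = 4824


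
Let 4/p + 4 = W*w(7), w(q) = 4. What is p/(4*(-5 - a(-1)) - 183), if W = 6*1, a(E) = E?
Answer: -1/995 ≈ -0.0010050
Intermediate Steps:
W = 6
p = ⅕ (p = 4/(-4 + 6*4) = 4/(-4 + 24) = 4/20 = 4*(1/20) = ⅕ ≈ 0.20000)
p/(4*(-5 - a(-1)) - 183) = (⅕)/(4*(-5 - 1*(-1)) - 183) = (⅕)/(4*(-5 + 1) - 183) = (⅕)/(4*(-4) - 183) = (⅕)/(-16 - 183) = (⅕)/(-199) = -1/199*⅕ = -1/995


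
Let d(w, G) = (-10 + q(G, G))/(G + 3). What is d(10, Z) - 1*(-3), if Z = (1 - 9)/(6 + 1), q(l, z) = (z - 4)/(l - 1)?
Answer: -71/65 ≈ -1.0923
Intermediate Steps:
q(l, z) = (-4 + z)/(-1 + l)
Z = -8/7 ≈ -1.1429
d(w, G) = (-10 + (-4 + G)/(-1 + G))/(3 + G) (d(w, G) = (-10 + (-4 + G)/(-1 + G))/(G + 3) = (-10 + (-4 + G)/(-1 + G))/(3 + G))
d(10, Z) - 1*(-3) = 3*(2 - 3*(-8/7))/((-1 - 8/7)*(3 - 8/7)) - 1*(-3) = 3*(2 + 24/7)/((-15/7)*(13/7)) + 3 = 3*(-7/15)*(7/13)*(38/7) + 3 = -266/65 + 3 = -71/65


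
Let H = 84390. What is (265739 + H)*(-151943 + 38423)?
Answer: -39746644080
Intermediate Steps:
(265739 + H)*(-151943 + 38423) = (265739 + 84390)*(-151943 + 38423) = 350129*(-113520) = -39746644080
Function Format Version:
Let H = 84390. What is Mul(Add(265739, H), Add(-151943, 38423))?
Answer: -39746644080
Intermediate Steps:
Mul(Add(265739, H), Add(-151943, 38423)) = Mul(Add(265739, 84390), Add(-151943, 38423)) = Mul(350129, -113520) = -39746644080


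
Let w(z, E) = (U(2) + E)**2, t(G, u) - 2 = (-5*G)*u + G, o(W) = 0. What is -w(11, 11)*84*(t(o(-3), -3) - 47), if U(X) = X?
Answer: 638820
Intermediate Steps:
t(G, u) = 2 + G - 5*G*u (t(G, u) = 2 + ((-5*G)*u + G) = 2 + (-5*G*u + G) = 2 + (G - 5*G*u) = 2 + G - 5*G*u)
w(z, E) = (2 + E)**2
-w(11, 11)*84*(t(o(-3), -3) - 47) = -(2 + 11)**2*84*((2 + 0 - 5*0*(-3)) - 47) = -13**2*84*((2 + 0 + 0) - 47) = -169*84*(2 - 47) = -14196*(-45) = -1*(-638820) = 638820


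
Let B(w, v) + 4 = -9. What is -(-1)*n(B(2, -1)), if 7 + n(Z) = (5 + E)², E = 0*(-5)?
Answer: 18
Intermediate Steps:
E = 0
B(w, v) = -13 (B(w, v) = -4 - 9 = -13)
n(Z) = 18 (n(Z) = -7 + (5 + 0)² = -7 + 5² = -7 + 25 = 18)
-(-1)*n(B(2, -1)) = -(-1)*18 = -1*(-18) = 18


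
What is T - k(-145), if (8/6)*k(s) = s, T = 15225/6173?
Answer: 2746155/24692 ≈ 111.22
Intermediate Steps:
T = 15225/6173 (T = 15225*(1/6173) = 15225/6173 ≈ 2.4664)
k(s) = 3*s/4
T - k(-145) = 15225/6173 - 3*(-145)/4 = 15225/6173 - 1*(-435/4) = 15225/6173 + 435/4 = 2746155/24692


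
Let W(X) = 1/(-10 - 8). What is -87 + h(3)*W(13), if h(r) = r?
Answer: -523/6 ≈ -87.167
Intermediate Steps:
W(X) = -1/18 (W(X) = 1/(-18) = -1/18)
-87 + h(3)*W(13) = -87 + 3*(-1/18) = -87 - 1/6 = -523/6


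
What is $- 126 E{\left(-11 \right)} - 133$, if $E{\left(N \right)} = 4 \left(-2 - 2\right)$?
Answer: $1883$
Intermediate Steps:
$E{\left(N \right)} = -16$ ($E{\left(N \right)} = 4 \left(-4\right) = -16$)
$- 126 E{\left(-11 \right)} - 133 = \left(-126\right) \left(-16\right) - 133 = 2016 - 133 = 1883$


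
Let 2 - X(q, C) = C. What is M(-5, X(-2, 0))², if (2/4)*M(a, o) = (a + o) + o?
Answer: 4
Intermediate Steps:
X(q, C) = 2 - C
M(a, o) = 2*a + 4*o (M(a, o) = 2*((a + o) + o) = 2*(a + 2*o) = 2*a + 4*o)
M(-5, X(-2, 0))² = (2*(-5) + 4*(2 - 1*0))² = (-10 + 4*(2 + 0))² = (-10 + 4*2)² = (-10 + 8)² = (-2)² = 4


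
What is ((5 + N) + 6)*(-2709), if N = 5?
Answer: -43344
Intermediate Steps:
((5 + N) + 6)*(-2709) = ((5 + 5) + 6)*(-2709) = (10 + 6)*(-2709) = 16*(-2709) = -43344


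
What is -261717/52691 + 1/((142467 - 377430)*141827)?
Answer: -8721482799550208/1755880016156091 ≈ -4.9670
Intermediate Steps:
-261717/52691 + 1/((142467 - 377430)*141827) = -261717*1/52691 + (1/141827)/(-234963) = -261717/52691 - 1/234963*1/141827 = -261717/52691 - 1/33324097401 = -8721482799550208/1755880016156091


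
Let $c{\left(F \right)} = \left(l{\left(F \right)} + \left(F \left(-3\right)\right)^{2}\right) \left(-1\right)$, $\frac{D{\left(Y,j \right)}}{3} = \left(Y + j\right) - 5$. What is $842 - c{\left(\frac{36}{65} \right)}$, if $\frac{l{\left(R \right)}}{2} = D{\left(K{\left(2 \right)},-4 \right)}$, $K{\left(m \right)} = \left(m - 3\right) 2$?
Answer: $\frac{3290264}{4225} \approx 778.76$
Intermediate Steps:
$K{\left(m \right)} = -6 + 2 m$ ($K{\left(m \right)} = \left(-3 + m\right) 2 = -6 + 2 m$)
$D{\left(Y,j \right)} = -15 + 3 Y + 3 j$ ($D{\left(Y,j \right)} = 3 \left(\left(Y + j\right) - 5\right) = 3 \left(-5 + Y + j\right) = -15 + 3 Y + 3 j$)
$l{\left(R \right)} = -66$ ($l{\left(R \right)} = 2 \left(-15 + 3 \left(-6 + 2 \cdot 2\right) + 3 \left(-4\right)\right) = 2 \left(-15 + 3 \left(-6 + 4\right) - 12\right) = 2 \left(-15 + 3 \left(-2\right) - 12\right) = 2 \left(-15 - 6 - 12\right) = 2 \left(-33\right) = -66$)
$c{\left(F \right)} = 66 - 9 F^{2}$ ($c{\left(F \right)} = \left(-66 + \left(F \left(-3\right)\right)^{2}\right) \left(-1\right) = \left(-66 + \left(- 3 F\right)^{2}\right) \left(-1\right) = \left(-66 + 9 F^{2}\right) \left(-1\right) = 66 - 9 F^{2}$)
$842 - c{\left(\frac{36}{65} \right)} = 842 - \left(66 - 9 \left(\frac{36}{65}\right)^{2}\right) = 842 - \left(66 - \frac{11664}{4225}\right) = 842 - \frac{267186}{4225} = \frac{3290264}{4225}$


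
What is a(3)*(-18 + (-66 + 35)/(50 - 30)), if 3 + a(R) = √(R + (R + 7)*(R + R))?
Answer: 1173/20 - 1173*√7/20 ≈ -96.523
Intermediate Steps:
a(R) = -3 + √(R + 2*R*(7 + R)) (a(R) = -3 + √(R + (R + 7)*(R + R)) = -3 + √(R + (7 + R)*(2*R)) = -3 + √(R + 2*R*(7 + R)))
a(3)*(-18 + (-66 + 35)/(50 - 30)) = (-3 + √(3*(15 + 2*3)))*(-18 + (-66 + 35)/(50 - 30)) = (-3 + √(3*(15 + 6)))*(-18 - 31/20) = (-3 + √(3*21))*(-18 - 31*1/20) = (-3 + √63)*(-18 - 31/20) = (-3 + 3*√7)*(-391/20) = 1173/20 - 1173*√7/20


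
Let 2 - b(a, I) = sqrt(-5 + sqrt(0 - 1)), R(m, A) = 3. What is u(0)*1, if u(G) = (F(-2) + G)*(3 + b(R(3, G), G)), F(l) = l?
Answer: -10 + 2*sqrt(-5 + I) ≈ -9.555 + 4.4942*I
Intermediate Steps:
b(a, I) = 2 - sqrt(-5 + I) (b(a, I) = 2 - sqrt(-5 + sqrt(0 - 1)) = 2 - sqrt(-5 + sqrt(-1)) = 2 - sqrt(-5 + I))
u(G) = (-2 + G)*(5 - sqrt(-5 + I)) (u(G) = (-2 + G)*(3 + (2 - sqrt(-5 + I))) = (-2 + G)*(5 - sqrt(-5 + I)))
u(0)*1 = (-10 + 2*sqrt(-5 + I) + 5*0 - 1*0*sqrt(-5 + I))*1 = (-10 + 2*sqrt(-5 + I) + 0 + 0)*1 = (-10 + 2*sqrt(-5 + I))*1 = -10 + 2*sqrt(-5 + I)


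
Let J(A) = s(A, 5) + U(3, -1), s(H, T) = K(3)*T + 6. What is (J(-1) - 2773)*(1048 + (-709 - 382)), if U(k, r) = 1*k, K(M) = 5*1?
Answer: 117777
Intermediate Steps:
K(M) = 5
s(H, T) = 6 + 5*T (s(H, T) = 5*T + 6 = 6 + 5*T)
U(k, r) = k
J(A) = 34 (J(A) = (6 + 5*5) + 3 = (6 + 25) + 3 = 31 + 3 = 34)
(J(-1) - 2773)*(1048 + (-709 - 382)) = (34 - 2773)*(1048 + (-709 - 382)) = -2739*(1048 - 1091) = -2739*(-43) = 117777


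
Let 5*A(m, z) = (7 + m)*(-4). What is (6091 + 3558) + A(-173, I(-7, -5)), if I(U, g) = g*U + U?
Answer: 48909/5 ≈ 9781.8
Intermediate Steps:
I(U, g) = U + U*g (I(U, g) = U*g + U = U + U*g)
A(m, z) = -28/5 - 4*m/5 (A(m, z) = ((7 + m)*(-4))/5 = (-28 - 4*m)/5 = -28/5 - 4*m/5)
(6091 + 3558) + A(-173, I(-7, -5)) = (6091 + 3558) + (-28/5 - 4/5*(-173)) = 9649 + (-28/5 + 692/5) = 9649 + 664/5 = 48909/5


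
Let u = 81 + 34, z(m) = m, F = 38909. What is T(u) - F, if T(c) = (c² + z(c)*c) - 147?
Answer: -12606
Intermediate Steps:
u = 115
T(c) = -147 + 2*c² (T(c) = (c² + c*c) - 147 = (c² + c²) - 147 = 2*c² - 147 = -147 + 2*c²)
T(u) - F = (-147 + 2*115²) - 1*38909 = (-147 + 2*13225) - 38909 = (-147 + 26450) - 38909 = 26303 - 38909 = -12606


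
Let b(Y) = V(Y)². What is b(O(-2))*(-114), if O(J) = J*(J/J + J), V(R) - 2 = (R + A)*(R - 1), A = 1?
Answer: -2850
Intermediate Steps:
V(R) = 2 + (1 + R)*(-1 + R) (V(R) = 2 + (R + 1)*(R - 1) = 2 + (1 + R)*(-1 + R))
O(J) = J*(1 + J)
b(Y) = (1 + Y²)²
b(O(-2))*(-114) = (1 + (-2*(1 - 2))²)²*(-114) = (1 + (-2*(-1))²)²*(-114) = (1 + 2²)²*(-114) = (1 + 4)²*(-114) = 5²*(-114) = 25*(-114) = -2850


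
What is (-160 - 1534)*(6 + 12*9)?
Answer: -193116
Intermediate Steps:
(-160 - 1534)*(6 + 12*9) = -1694*(6 + 108) = -1694*114 = -193116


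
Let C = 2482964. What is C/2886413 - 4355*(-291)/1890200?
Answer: 128480987381/83936890040 ≈ 1.5307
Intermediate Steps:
C/2886413 - 4355*(-291)/1890200 = 2482964/2886413 - 4355*(-291)/1890200 = 2482964*(1/2886413) + 1267305*(1/1890200) = 2482964/2886413 + 19497/29080 = 128480987381/83936890040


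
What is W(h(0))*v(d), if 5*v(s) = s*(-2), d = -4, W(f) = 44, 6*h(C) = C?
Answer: 352/5 ≈ 70.400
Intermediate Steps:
h(C) = C/6
v(s) = -2*s/5 (v(s) = (s*(-2))/5 = (-2*s)/5 = -2*s/5)
W(h(0))*v(d) = 44*(-2/5*(-4)) = 44*(8/5) = 352/5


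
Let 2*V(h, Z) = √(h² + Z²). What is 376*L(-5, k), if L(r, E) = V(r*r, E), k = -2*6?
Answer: 188*√769 ≈ 5213.4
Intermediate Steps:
k = -12
V(h, Z) = √(Z² + h²)/2 (V(h, Z) = √(h² + Z²)/2 = √(Z² + h²)/2)
L(r, E) = √(E² + r⁴)/2 (L(r, E) = √(E² + (r*r)²)/2 = √(E² + (r²)²)/2 = √(E² + r⁴)/2)
376*L(-5, k) = 376*(√((-12)² + (-5)⁴)/2) = 376*(√(144 + 625)/2) = 376*(√769/2) = 188*√769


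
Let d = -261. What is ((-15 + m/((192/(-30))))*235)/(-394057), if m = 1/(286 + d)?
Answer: 112847/12609824 ≈ 0.0089491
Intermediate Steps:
m = 1/25 (m = 1/(286 - 261) = 1/25 ≈ 0.040000)
((-15 + m/((192/(-30))))*235)/(-394057) = ((-15 + 1/(25*((192/(-30)))))*235)/(-394057) = ((-15 + 1/(25*((192*(-1/30)))))*235)*(-1/394057) = ((-15 + 1/(25*(-32/5)))*235)*(-1/394057) = ((-15 + (1/25)*(-5/32))*235)*(-1/394057) = ((-15 - 1/160)*235)*(-1/394057) = -2401/160*235*(-1/394057) = -112847/32*(-1/394057) = 112847/12609824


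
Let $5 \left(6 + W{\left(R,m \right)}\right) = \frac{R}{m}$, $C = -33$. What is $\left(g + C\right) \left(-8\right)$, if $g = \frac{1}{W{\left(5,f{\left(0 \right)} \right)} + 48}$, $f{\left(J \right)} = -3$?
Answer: $\frac{32976}{125} \approx 263.81$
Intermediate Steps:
$W{\left(R,m \right)} = -6 + \frac{R}{5 m}$ ($W{\left(R,m \right)} = -6 + \frac{R \frac{1}{m}}{5} = -6 + \frac{R}{5 m}$)
$g = \frac{3}{125}$ ($g = \frac{1}{\left(-6 + \frac{1}{5} \cdot 5 \frac{1}{-3}\right) + 48} = \frac{1}{\left(-6 + \frac{1}{5} \cdot 5 \left(- \frac{1}{3}\right)\right) + 48} = \frac{1}{\left(-6 - \frac{1}{3}\right) + 48} = \frac{1}{- \frac{19}{3} + 48} = \frac{1}{\frac{125}{3}} = \frac{3}{125} \approx 0.024$)
$\left(g + C\right) \left(-8\right) = \left(\frac{3}{125} - 33\right) \left(-8\right) = \left(- \frac{4122}{125}\right) \left(-8\right) = \frac{32976}{125}$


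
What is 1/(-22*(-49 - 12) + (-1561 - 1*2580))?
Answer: -1/2799 ≈ -0.00035727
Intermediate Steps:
1/(-22*(-49 - 12) + (-1561 - 1*2580)) = 1/(-22*(-61) + (-1561 - 2580)) = 1/(1342 - 4141) = 1/(-2799) = -1/2799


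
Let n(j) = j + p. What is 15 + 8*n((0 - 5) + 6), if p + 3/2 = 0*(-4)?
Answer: 11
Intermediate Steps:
p = -3/2 (p = -3/2 + 0*(-4) = -3/2 + 0 = -3/2 ≈ -1.5000)
n(j) = -3/2 + j (n(j) = j - 3/2 = -3/2 + j)
15 + 8*n((0 - 5) + 6) = 15 + 8*(-3/2 + ((0 - 5) + 6)) = 15 + 8*(-3/2 + (-5 + 6)) = 15 + 8*(-3/2 + 1) = 15 + 8*(-½) = 15 - 4 = 11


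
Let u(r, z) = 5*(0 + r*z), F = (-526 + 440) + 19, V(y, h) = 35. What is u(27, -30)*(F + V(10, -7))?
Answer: 129600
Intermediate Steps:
F = -67 (F = -86 + 19 = -67)
u(r, z) = 5*r*z (u(r, z) = 5*(r*z) = 5*r*z)
u(27, -30)*(F + V(10, -7)) = (5*27*(-30))*(-67 + 35) = -4050*(-32) = 129600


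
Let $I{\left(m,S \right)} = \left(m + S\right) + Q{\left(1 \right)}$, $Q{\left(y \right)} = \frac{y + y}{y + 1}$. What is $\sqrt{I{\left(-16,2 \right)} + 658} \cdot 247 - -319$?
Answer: $319 + 247 \sqrt{645} \approx 6592.0$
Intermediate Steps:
$Q{\left(y \right)} = \frac{2 y}{1 + y}$
$I{\left(m,S \right)} = 1 + S + m$ ($I{\left(m,S \right)} = \left(m + S\right) + 2 \cdot 1 \frac{1}{1 + 1} = \left(S + m\right) + 2 \cdot 1 \cdot \frac{1}{2} = \left(S + m\right) + 1 = 1 + S + m$)
$\sqrt{I{\left(-16,2 \right)} + 658} \cdot 247 - -319 = \sqrt{\left(1 + 2 - 16\right) + 658} \cdot 247 - -319 = \sqrt{-13 + 658} \cdot 247 + 319 = \sqrt{645} \cdot 247 + 319 = 247 \sqrt{645} + 319 = 319 + 247 \sqrt{645}$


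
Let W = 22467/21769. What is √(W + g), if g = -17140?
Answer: 19*I*√22498544497/21769 ≈ 130.92*I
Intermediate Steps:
W = 22467/21769 (W = 22467*(1/21769) = 22467/21769 ≈ 1.0321)
√(W + g) = √(22467/21769 - 17140) = √(-373098193/21769) = 19*I*√22498544497/21769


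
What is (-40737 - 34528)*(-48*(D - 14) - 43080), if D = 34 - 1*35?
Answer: 3188225400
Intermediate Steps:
D = -1 (D = 34 - 35 = -1)
(-40737 - 34528)*(-48*(D - 14) - 43080) = (-40737 - 34528)*(-48*(-1 - 14) - 43080) = -75265*(-48*(-15) - 43080) = -75265*(720 - 43080) = -75265*(-42360) = 3188225400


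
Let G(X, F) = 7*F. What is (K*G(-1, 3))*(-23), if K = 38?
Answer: -18354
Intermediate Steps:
(K*G(-1, 3))*(-23) = (38*(7*3))*(-23) = (38*21)*(-23) = 798*(-23) = -18354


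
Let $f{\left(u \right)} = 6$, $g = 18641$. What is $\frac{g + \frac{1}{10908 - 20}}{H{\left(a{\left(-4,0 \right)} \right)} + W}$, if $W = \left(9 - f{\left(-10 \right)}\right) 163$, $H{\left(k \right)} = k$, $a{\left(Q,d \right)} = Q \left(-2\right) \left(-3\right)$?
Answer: $\frac{67654403}{1687640} \approx 40.088$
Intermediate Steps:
$a{\left(Q,d \right)} = 6 Q$ ($a{\left(Q,d \right)} = - 2 Q \left(-3\right) = 6 Q$)
$W = 489$ ($W = \left(9 - 6\right) 163 = 3 \cdot 163 = 489$)
$\frac{g + \frac{1}{10908 - 20}}{H{\left(a{\left(-4,0 \right)} \right)} + W} = \frac{18641 + \frac{1}{10908 - 20}}{6 \left(-4\right) + 489} = \frac{18641 + \frac{1}{10888}}{-24 + 489} = \frac{18641 + \frac{1}{10888}}{465} = \frac{202963209}{10888} \cdot \frac{1}{465} = \frac{67654403}{1687640}$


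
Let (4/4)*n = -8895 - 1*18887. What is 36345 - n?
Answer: 64127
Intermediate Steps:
n = -27782 (n = -8895 - 1*18887 = -8895 - 18887 = -27782)
36345 - n = 36345 - 1*(-27782) = 36345 + 27782 = 64127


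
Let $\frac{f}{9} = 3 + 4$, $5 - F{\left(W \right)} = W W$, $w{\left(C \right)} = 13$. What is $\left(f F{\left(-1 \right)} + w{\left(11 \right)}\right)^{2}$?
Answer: $70225$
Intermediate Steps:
$F{\left(W \right)} = 5 - W^{2}$ ($F{\left(W \right)} = 5 - W W = 5 - W^{2}$)
$f = 63$ ($f = 9 \left(3 + 4\right) = 9 \cdot 7 = 63$)
$\left(f F{\left(-1 \right)} + w{\left(11 \right)}\right)^{2} = \left(63 \left(5 - \left(-1\right)^{2}\right) + 13\right)^{2} = \left(63 \left(5 - 1\right) + 13\right)^{2} = \left(63 \cdot 4 + 13\right)^{2} = \left(252 + 13\right)^{2} = 265^{2} = 70225$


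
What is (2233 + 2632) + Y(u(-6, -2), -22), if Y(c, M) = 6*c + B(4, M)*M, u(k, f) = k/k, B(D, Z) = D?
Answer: 4783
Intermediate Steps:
u(k, f) = 1
Y(c, M) = 4*M + 6*c (Y(c, M) = 6*c + 4*M = 4*M + 6*c)
(2233 + 2632) + Y(u(-6, -2), -22) = (2233 + 2632) + (4*(-22) + 6*1) = 4865 + (-88 + 6) = 4865 - 82 = 4783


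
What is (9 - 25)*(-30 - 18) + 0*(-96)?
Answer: 768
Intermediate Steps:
(9 - 25)*(-30 - 18) + 0*(-96) = -16*(-48) + 0 = 768 + 0 = 768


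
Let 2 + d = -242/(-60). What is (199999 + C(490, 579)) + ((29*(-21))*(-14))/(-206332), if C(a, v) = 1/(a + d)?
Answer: 43509297505073/217547618 ≈ 2.0000e+5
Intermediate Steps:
d = 61/30 (d = -2 - 242/(-60) = -2 - 242*(-1/60) = -2 + 121/30 = 61/30 ≈ 2.0333)
C(a, v) = 1/(61/30 + a) (C(a, v) = 1/(a + 61/30) = 1/(61/30 + a))
(199999 + C(490, 579)) + ((29*(-21))*(-14))/(-206332) = (199999 + 30/(61 + 30*490)) + ((29*(-21))*(-14))/(-206332) = (199999 + 30/(61 + 14700)) - 609*(-14)*(-1/206332) = (199999 + 30/14761) + 8526*(-1/206332) = (199999 + 30*(1/14761)) - 609/14738 = (199999 + 30/14761) - 609/14738 = 2952185269/14761 - 609/14738 = 43509297505073/217547618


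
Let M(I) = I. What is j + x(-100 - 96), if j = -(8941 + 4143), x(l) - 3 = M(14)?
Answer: -13067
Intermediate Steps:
x(l) = 17 (x(l) = 3 + 14 = 17)
j = -13084 (j = -1*13084 = -13084)
j + x(-100 - 96) = -13084 + 17 = -13067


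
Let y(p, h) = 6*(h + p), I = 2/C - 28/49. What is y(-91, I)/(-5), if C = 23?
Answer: 88374/805 ≈ 109.78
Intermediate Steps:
I = -78/161 (I = 2/23 - 28/49 = 2*(1/23) - 28*1/49 = 2/23 - 4/7 = -78/161 ≈ -0.48447)
y(p, h) = 6*h + 6*p
y(-91, I)/(-5) = (6*(-78/161) + 6*(-91))/(-5) = (-468/161 - 546)*(-⅕) = -88374/161*(-⅕) = 88374/805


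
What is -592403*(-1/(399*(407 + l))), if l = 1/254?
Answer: 21495766/5892603 ≈ 3.6479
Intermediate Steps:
l = 1/254 ≈ 0.0039370
-592403*(-1/(399*(407 + l))) = -592403*(-1/(399*(407 + 1/254))) = -592403/((-399*103379/254)) = -592403/(-41248221/254) = -592403*(-254/41248221) = 21495766/5892603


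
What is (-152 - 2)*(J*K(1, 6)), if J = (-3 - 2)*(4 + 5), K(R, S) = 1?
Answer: 6930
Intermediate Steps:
J = -45 (J = -5*9 = -45)
(-152 - 2)*(J*K(1, 6)) = (-152 - 2)*(-45*1) = -154*(-45) = 6930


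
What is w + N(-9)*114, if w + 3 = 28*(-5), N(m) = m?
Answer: -1169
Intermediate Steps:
w = -143 (w = -3 + 28*(-5) = -3 - 140 = -143)
w + N(-9)*114 = -143 - 9*114 = -143 - 1026 = -1169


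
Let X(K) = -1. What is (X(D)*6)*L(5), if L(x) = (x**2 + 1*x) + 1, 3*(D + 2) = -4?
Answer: -186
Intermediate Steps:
D = -10/3 (D = -2 + (1/3)*(-4) = -2 - 4/3 = -10/3 ≈ -3.3333)
L(x) = 1 + x + x**2 (L(x) = (x**2 + x) + 1 = (x + x**2) + 1 = 1 + x + x**2)
(X(D)*6)*L(5) = (-1*6)*(1 + 5 + 5**2) = -6*(1 + 5 + 25) = -6*31 = -186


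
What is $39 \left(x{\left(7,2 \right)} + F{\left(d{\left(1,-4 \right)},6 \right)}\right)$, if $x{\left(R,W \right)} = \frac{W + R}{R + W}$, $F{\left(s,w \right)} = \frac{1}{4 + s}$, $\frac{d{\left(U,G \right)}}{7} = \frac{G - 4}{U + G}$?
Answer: $\frac{2769}{68} \approx 40.721$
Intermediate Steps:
$d{\left(U,G \right)} = \frac{7 \left(-4 + G\right)}{G + U}$ ($d{\left(U,G \right)} = 7 \frac{G - 4}{U + G} = 7 \frac{-4 + G}{G + U} = \frac{7 \left(-4 + G\right)}{G + U}$)
$x{\left(R,W \right)} = 1$ ($x{\left(R,W \right)} = \frac{R + W}{R + W} = 1$)
$39 \left(x{\left(7,2 \right)} + F{\left(d{\left(1,-4 \right)},6 \right)}\right) = 39 \left(1 + \frac{1}{4 + \frac{7 \left(-4 - 4\right)}{-4 + 1}}\right) = 39 \left(1 + \frac{1}{4 + 7 \frac{1}{-3} \left(-8\right)}\right) = 39 \left(1 + \frac{1}{4 + 7 \left(- \frac{1}{3}\right) \left(-8\right)}\right) = 39 \left(1 + \frac{1}{4 + \frac{56}{3}}\right) = 39 \left(1 + \frac{1}{\frac{68}{3}}\right) = 39 \left(1 + \frac{3}{68}\right) = 39 \cdot \frac{71}{68} = \frac{2769}{68}$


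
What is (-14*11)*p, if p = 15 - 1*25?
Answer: 1540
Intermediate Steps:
p = -10 (p = 15 - 25 = -10)
(-14*11)*p = -14*11*(-10) = -154*(-10) = 1540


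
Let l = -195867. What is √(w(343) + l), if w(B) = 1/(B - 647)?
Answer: I*√1131327811/76 ≈ 442.57*I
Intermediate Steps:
w(B) = 1/(-647 + B)
√(w(343) + l) = √(1/(-647 + 343) - 195867) = √(1/(-304) - 195867) = √(-1/304 - 195867) = √(-59543569/304) = I*√1131327811/76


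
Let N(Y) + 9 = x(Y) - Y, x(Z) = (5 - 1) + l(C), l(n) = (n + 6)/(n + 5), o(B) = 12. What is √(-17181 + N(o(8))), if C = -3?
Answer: I*√68786/2 ≈ 131.14*I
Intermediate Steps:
l(n) = (6 + n)/(5 + n)
x(Z) = 11/2 (x(Z) = (5 - 1) + (6 - 3)/(5 - 3) = 4 + 3/2 = 11/2)
N(Y) = -7/2 - Y (N(Y) = -9 + (11/2 - Y) = -7/2 - Y)
√(-17181 + N(o(8))) = √(-17181 + (-7/2 - 1*12)) = √(-17181 + (-7/2 - 12)) = √(-17181 - 31/2) = √(-34393/2) = I*√68786/2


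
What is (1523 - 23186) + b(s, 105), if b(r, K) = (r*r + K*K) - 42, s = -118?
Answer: 3244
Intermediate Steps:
b(r, K) = -42 + K**2 + r**2 (b(r, K) = (r**2 + K**2) - 42 = (K**2 + r**2) - 42 = -42 + K**2 + r**2)
(1523 - 23186) + b(s, 105) = (1523 - 23186) + (-42 + 105**2 + (-118)**2) = -21663 + (-42 + 11025 + 13924) = -21663 + 24907 = 3244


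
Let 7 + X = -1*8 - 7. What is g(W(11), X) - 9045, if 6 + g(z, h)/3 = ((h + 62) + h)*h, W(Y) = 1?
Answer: -10251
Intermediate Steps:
X = -22 (X = -7 + (-1*8 - 7) = -7 + (-8 - 7) = -7 - 15 = -22)
g(z, h) = -18 + 3*h*(62 + 2*h) (g(z, h) = -18 + 3*(((h + 62) + h)*h) = -18 + 3*(((62 + h) + h)*h) = -18 + 3*((62 + 2*h)*h) = -18 + 3*(h*(62 + 2*h)) = -18 + 3*h*(62 + 2*h))
g(W(11), X) - 9045 = (-18 + 6*(-22)**2 + 186*(-22)) - 9045 = (-18 + 6*484 - 4092) - 9045 = (-18 + 2904 - 4092) - 9045 = -1206 - 9045 = -10251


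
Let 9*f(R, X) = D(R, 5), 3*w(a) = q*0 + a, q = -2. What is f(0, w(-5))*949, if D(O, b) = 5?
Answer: 4745/9 ≈ 527.22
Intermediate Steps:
w(a) = a/3 (w(a) = (-2*0 + a)/3 = (0 + a)/3 = a/3)
f(R, X) = 5/9 (f(R, X) = (1/9)*5 = 5/9)
f(0, w(-5))*949 = (5/9)*949 = 4745/9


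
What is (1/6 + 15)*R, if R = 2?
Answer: 91/3 ≈ 30.333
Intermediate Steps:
(1/6 + 15)*R = (1/6 + 15)*2 = (91/6)*2 = 91/3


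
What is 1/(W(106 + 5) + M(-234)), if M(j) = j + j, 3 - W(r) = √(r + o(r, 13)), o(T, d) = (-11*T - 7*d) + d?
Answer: I/(3*(-155*I + 2*√33)) ≈ -0.0021388 + 0.00015853*I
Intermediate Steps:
o(T, d) = -11*T - 6*d
W(r) = 3 - √(-78 - 10*r) (W(r) = 3 - √(r + (-11*r - 6*13)) = 3 - √(r + (-11*r - 78)) = 3 - √(r + (-78 - 11*r)) = 3 - √(-78 - 10*r))
M(j) = 2*j
1/(W(106 + 5) + M(-234)) = 1/((3 - √(-78 - 10*(106 + 5))) + 2*(-234)) = 1/((3 - √(-78 - 10*111)) - 468) = 1/((3 - √(-78 - 1110)) - 468) = 1/((3 - √(-1188)) - 468) = 1/((3 - 6*I*√33) - 468) = 1/(-465 - 6*I*√33)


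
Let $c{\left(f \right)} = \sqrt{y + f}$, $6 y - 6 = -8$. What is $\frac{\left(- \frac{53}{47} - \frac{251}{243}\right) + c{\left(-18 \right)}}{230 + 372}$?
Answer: $- \frac{12338}{3437721} + \frac{i \sqrt{165}}{1806} \approx -0.003589 + 0.0071125 i$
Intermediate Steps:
$y = - \frac{1}{3}$ ($y = 1 + \frac{1}{6} \left(-8\right) = 1 - \frac{4}{3} = - \frac{1}{3} \approx -0.33333$)
$c{\left(f \right)} = \sqrt{- \frac{1}{3} + f}$
$\frac{\left(- \frac{53}{47} - \frac{251}{243}\right) + c{\left(-18 \right)}}{230 + 372} = \frac{\left(- \frac{53}{47} - \frac{251}{243}\right) + \frac{\sqrt{-3 + 9 \left(-18\right)}}{3}}{230 + 372} = \frac{\left(\left(-53\right) \frac{1}{47} - \frac{251}{243}\right) + \frac{\sqrt{-3 - 162}}{3}}{602} = \left(\left(- \frac{53}{47} - \frac{251}{243}\right) + \frac{\sqrt{-165}}{3}\right) \frac{1}{602} = \left(- \frac{24676}{11421} + \frac{i \sqrt{165}}{3}\right) \frac{1}{602} = - \frac{12338}{3437721} + \frac{i \sqrt{165}}{1806}$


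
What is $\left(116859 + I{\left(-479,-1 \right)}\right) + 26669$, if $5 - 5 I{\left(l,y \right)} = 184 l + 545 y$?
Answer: $\frac{806326}{5} \approx 1.6127 \cdot 10^{5}$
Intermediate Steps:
$I{\left(l,y \right)} = 1 - 109 y - \frac{184 l}{5}$ ($I{\left(l,y \right)} = 1 - \frac{184 l + 545 y}{5} = 1 - \left(109 y + \frac{184 l}{5}\right) = 1 - 109 y - \frac{184 l}{5}$)
$\left(116859 + I{\left(-479,-1 \right)}\right) + 26669 = \left(116859 - - \frac{88686}{5}\right) + 26669 = \left(116859 + \left(1 + 109 + \frac{88136}{5}\right)\right) + 26669 = \left(116859 + \frac{88686}{5}\right) + 26669 = \frac{672981}{5} + 26669 = \frac{806326}{5}$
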